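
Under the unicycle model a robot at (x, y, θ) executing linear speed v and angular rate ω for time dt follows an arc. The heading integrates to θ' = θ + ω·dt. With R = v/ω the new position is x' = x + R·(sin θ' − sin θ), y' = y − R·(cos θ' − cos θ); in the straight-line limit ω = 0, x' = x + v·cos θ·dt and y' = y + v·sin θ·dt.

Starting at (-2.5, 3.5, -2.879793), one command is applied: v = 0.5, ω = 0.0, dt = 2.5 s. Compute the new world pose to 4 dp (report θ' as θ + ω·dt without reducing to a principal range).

θ' = -2.8798 + 0.0·2.5 = -2.8798
ω = 0 → straight: x' = -2.5 + 0.5·cos(-2.8798)·2.5 = -3.7074
y' = 3.5 + 0.5·sin(-2.8798)·2.5 = 3.1765

(-3.7074, 3.1765, -2.8798)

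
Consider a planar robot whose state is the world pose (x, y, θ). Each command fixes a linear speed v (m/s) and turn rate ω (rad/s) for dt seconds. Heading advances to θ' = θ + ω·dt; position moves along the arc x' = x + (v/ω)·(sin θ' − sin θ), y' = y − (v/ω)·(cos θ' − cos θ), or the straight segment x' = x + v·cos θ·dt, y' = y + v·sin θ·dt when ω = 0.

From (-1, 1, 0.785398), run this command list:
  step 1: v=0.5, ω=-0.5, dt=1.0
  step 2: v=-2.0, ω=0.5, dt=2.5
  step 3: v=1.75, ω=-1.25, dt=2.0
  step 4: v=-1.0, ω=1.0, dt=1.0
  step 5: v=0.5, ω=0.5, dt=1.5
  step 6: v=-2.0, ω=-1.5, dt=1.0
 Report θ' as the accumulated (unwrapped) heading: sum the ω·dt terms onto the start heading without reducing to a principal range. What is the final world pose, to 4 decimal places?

step 1: θ'=0.2854 (R=-1.0000) → pose (-0.5744, 1.2524, 0.2854)
step 2: θ'=1.5354 (R=-4.0000) → pose (-3.4458, -2.4442, 1.5354)
step 3: θ'=-0.9646 (R=-1.4000) → pose (-0.8961, -1.6961, -0.9646)
step 4: θ'=0.0354 (R=-1.0000) → pose (-1.7533, -1.2665, 0.0354)
step 5: θ'=0.7854 (R=1.0000) → pose (-1.0816, -0.9742, 0.7854)
step 6: θ'=-0.7146 (R=1.3333) → pose (-2.8982, -1.0385, -0.7146)

(-2.8982, -1.0385, -0.7146)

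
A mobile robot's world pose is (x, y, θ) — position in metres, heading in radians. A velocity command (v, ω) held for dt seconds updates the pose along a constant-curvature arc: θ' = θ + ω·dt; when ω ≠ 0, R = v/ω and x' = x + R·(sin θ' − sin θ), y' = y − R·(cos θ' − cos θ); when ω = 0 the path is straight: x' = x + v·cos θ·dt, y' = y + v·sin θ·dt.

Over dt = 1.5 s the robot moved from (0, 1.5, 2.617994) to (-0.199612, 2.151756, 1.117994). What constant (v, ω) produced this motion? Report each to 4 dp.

v = 0.5000, ω = -1.0000

Δθ = 1.117994 − 2.617994 = -1.500000
ω = Δθ/dt = -1.500000/1.5 = -1.0000
R = −Δy/(cos θ' − cos θ) = -0.5000
v = R·ω = -0.5000·-1.0000 = 0.5000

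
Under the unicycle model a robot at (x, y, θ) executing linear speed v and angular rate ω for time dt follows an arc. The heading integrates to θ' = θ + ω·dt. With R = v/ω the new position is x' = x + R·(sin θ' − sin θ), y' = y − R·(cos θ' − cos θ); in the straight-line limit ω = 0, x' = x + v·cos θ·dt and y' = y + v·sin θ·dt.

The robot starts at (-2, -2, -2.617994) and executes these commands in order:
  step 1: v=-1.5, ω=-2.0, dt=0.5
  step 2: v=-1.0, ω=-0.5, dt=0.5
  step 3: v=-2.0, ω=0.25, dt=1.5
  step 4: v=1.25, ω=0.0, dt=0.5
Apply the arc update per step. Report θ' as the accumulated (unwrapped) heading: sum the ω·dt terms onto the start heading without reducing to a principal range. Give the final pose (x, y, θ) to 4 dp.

step 1: θ'=-3.6180 (R=0.7500) → pose (-1.2811, -1.9830, -3.6180)
step 2: θ'=-3.8680 (R=2.0000) → pose (-0.8699, -2.2652, -3.8680)
step 3: θ'=-3.4930 (R=-8.0000) → pose (1.6899, -3.7958, -3.4930)
step 4: θ'=-3.4930 (straight) → pose (1.1031, -3.5806, -3.4930)

(1.1031, -3.5806, -3.4930)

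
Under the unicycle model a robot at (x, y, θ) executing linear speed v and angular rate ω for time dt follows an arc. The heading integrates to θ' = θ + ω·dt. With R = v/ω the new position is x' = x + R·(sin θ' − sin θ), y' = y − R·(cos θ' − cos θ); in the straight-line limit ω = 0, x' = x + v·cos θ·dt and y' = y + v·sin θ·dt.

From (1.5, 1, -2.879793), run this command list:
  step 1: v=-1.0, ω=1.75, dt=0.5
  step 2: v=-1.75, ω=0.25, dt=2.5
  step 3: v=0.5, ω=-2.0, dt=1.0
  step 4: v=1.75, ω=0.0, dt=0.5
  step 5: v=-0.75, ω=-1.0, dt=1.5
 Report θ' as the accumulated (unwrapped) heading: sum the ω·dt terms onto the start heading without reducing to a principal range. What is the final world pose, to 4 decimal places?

(1.8000, 4.6463, -4.8798)

step 1: θ'=-2.0048 (R=-0.5714) → pose (1.8706, 1.3117, -2.0048)
step 2: θ'=-1.3798 (R=-7.0000) → pose (2.3922, 5.5841, -1.3798)
step 3: θ'=-3.3798 (R=-0.2500) → pose (2.0878, 5.2937, -3.3798)
step 4: θ'=-3.3798 (straight) → pose (1.2375, 5.5001, -3.3798)
step 5: θ'=-4.8798 (R=0.7500) → pose (1.8000, 4.6463, -4.8798)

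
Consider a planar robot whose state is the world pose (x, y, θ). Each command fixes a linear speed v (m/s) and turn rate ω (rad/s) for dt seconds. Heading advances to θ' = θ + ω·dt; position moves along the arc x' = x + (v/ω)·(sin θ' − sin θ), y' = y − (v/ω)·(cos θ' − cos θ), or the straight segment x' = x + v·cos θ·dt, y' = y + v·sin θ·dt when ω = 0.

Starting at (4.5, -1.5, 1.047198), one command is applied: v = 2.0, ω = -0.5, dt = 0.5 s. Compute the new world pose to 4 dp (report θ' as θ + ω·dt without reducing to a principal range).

(5.1025, -0.7051, 0.7972)

θ' = 1.0472 + -0.5·0.5 = 0.7972
R = v/ω = 2.0/-0.5 = -4.0000
x' = 4.5 + -4.0000·(sin 0.7972 − sin 1.0472) = 5.1025
y' = -1.5 − -4.0000·(cos 0.7972 − cos 1.0472) = -0.7051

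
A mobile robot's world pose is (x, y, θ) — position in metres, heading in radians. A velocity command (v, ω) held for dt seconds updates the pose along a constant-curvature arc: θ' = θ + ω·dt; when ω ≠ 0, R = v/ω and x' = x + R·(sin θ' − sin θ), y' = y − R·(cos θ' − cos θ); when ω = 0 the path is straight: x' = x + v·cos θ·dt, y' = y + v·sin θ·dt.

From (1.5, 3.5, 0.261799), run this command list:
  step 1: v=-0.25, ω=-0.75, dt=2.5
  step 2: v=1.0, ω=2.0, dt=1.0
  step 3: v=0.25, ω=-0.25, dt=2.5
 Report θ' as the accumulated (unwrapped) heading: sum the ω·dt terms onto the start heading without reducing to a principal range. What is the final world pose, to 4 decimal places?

(2.3820, 3.3975, -0.2382)

step 1: θ'=-1.6132 (R=0.3333) → pose (1.0807, 3.8361, -1.6132)
step 2: θ'=0.3868 (R=0.5000) → pose (1.7689, 3.3518, 0.3868)
step 3: θ'=-0.2382 (R=-1.0000) → pose (2.3820, 3.3975, -0.2382)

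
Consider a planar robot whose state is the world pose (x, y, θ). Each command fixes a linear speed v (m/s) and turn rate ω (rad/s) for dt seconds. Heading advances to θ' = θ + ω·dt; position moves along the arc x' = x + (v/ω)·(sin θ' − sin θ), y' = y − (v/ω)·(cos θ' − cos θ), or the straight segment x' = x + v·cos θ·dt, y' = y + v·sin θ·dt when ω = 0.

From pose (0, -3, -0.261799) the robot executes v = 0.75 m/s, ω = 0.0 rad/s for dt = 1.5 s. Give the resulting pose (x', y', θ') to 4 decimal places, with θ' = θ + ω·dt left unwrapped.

(1.0867, -3.2912, -0.2618)

θ' = -0.2618 + 0.0·1.5 = -0.2618
ω = 0 → straight: x' = 0 + 0.75·cos(-0.2618)·1.5 = 1.0867
y' = -3 + 0.75·sin(-0.2618)·1.5 = -3.2912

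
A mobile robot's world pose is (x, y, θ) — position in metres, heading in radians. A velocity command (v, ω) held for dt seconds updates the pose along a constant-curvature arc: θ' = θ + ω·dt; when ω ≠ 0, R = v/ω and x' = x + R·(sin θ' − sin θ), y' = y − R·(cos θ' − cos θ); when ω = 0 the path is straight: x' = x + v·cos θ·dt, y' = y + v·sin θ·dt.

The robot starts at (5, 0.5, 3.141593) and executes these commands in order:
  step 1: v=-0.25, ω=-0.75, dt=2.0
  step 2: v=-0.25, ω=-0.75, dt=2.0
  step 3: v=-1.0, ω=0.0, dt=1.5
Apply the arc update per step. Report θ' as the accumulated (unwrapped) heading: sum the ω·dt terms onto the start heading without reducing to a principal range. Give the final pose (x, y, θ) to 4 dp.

step 1: θ'=1.6416 (R=0.3333) → pose (5.3325, 0.1902, 1.6416)
step 2: θ'=0.1416 (R=0.3333) → pose (5.0470, -0.1633, 0.1416)
step 3: θ'=0.1416 (straight) → pose (3.5621, -0.3750, 0.1416)

(3.5621, -0.3750, 0.1416)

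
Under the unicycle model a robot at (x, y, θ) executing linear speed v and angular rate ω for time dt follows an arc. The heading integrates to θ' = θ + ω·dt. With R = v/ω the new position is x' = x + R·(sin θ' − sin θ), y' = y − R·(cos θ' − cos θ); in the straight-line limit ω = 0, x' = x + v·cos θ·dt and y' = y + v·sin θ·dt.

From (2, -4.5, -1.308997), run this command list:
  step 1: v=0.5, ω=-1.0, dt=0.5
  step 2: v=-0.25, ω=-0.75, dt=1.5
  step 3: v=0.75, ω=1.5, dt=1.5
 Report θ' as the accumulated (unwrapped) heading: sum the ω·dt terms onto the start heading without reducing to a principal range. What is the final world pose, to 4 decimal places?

(2.0452, -5.3767, -0.6840)

step 1: θ'=-1.8090 (R=-0.5000) → pose (2.0029, -4.7474, -1.8090)
step 2: θ'=-2.9340 (R=0.3333) → pose (2.2581, -4.4999, -2.9340)
step 3: θ'=-0.6840 (R=0.5000) → pose (2.0452, -5.3767, -0.6840)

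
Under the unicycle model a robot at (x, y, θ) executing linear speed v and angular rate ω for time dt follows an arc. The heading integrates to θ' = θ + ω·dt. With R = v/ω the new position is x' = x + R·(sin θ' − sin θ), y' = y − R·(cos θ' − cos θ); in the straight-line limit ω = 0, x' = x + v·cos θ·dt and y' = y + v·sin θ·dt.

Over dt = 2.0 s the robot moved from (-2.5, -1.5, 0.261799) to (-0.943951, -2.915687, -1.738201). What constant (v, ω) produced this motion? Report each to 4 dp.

Δθ = -1.738201 − 0.261799 = -2.000000
ω = Δθ/dt = -2.000000/2.0 = -1.0000
R = Δx/(sin θ' − sin θ) = -1.2500
v = R·ω = -1.2500·-1.0000 = 1.2500

v = 1.2500, ω = -1.0000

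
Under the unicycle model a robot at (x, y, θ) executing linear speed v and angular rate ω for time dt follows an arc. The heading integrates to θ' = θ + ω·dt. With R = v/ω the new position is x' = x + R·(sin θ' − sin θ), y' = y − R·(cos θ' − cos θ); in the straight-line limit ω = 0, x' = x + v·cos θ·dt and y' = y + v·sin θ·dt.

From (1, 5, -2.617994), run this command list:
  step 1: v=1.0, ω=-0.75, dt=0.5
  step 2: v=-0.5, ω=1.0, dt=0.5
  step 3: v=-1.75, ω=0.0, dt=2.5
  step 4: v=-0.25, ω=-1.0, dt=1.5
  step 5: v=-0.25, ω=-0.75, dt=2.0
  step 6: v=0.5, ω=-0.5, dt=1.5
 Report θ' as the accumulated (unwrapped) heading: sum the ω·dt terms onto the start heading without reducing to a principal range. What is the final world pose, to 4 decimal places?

step 1: θ'=-2.9930 (R=-1.3333) → pose (0.5307, 4.8361, -2.9930)
step 2: θ'=-2.4930 (R=-0.5000) → pose (0.7587, 4.9321, -2.4930)
step 3: θ'=-2.4930 (straight) → pose (4.2453, 7.5749, -2.4930)
step 4: θ'=-3.9930 (R=0.2500) → pose (4.5844, 7.5404, -3.9930)
step 5: θ'=-5.4930 (R=0.3333) → pose (4.5705, 7.0862, -5.4930)
step 6: θ'=-6.2430 (R=-1.0000) → pose (5.2408, 7.3817, -6.2430)

(5.2408, 7.3817, -6.2430)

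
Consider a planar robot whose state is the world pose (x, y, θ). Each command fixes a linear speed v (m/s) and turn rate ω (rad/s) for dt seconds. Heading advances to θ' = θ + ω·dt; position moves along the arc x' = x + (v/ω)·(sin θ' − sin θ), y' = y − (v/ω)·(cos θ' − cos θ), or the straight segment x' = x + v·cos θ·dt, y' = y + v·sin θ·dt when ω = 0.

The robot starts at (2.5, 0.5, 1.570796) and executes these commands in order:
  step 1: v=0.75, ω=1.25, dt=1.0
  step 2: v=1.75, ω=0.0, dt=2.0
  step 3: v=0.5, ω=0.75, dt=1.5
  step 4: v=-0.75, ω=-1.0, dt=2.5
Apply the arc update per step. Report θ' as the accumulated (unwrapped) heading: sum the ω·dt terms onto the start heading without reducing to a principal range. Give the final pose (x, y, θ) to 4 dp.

(-0.6383, 1.3891, 1.4458)

step 1: θ'=2.8208 (R=0.6000) → pose (2.0892, 1.0694, 2.8208)
step 2: θ'=2.8208 (straight) → pose (-1.2323, 2.1730, 2.8208)
step 3: θ'=3.9458 (R=0.6667) → pose (-1.9227, 2.0028, 3.9458)
step 4: θ'=1.4458 (R=0.7500) → pose (-0.6383, 1.3891, 1.4458)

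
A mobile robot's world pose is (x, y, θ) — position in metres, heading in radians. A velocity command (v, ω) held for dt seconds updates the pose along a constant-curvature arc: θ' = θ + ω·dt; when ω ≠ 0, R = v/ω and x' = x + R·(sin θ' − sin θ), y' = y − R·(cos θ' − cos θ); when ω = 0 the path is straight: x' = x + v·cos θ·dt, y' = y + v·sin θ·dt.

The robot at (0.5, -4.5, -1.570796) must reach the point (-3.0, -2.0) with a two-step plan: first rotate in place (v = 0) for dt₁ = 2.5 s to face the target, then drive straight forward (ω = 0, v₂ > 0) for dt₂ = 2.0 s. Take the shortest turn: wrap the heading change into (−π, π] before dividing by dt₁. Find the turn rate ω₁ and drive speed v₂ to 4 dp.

heading to target = atan2(-2−-4.5, -3−0.5) = 2.5213
Δθ = wrap(2.5213 − -1.5708) = -2.1910; ω₁ = Δθ/dt₁ = -0.8764
distance = √((-3−0.5)² + (-2−-4.5)²) = 4.3012; v₂ = distance/dt₂ = 2.1506

ω₁ = -0.8764, v₂ = 2.1506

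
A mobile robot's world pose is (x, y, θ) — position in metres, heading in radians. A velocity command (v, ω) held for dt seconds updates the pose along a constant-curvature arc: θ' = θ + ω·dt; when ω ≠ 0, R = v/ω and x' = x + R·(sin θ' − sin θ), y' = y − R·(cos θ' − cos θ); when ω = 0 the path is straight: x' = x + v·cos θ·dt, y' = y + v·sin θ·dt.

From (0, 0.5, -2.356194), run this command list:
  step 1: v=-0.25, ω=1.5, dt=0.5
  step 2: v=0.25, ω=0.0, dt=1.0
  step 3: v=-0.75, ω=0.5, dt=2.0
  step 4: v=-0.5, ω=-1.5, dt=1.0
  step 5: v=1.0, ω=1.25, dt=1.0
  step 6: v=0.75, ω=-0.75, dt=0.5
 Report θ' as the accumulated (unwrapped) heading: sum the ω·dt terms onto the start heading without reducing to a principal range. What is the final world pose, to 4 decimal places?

step 1: θ'=-1.6062 (R=-0.1667) → pose (0.0487, 0.6120, -1.6062)
step 2: θ'=-1.6062 (straight) → pose (0.0399, 0.3621, -1.6062)
step 3: θ'=-0.6062 (R=-1.5000) → pose (-0.6046, 1.6479, -0.6062)
step 4: θ'=-2.1062 (R=0.3333) → pose (-0.7014, 2.0919, -2.1062)
step 5: θ'=-0.8562 (R=0.8000) → pose (-0.6176, 1.1595, -0.8562)
step 6: θ'=-1.2312 (R=-1.0000) → pose (-0.4301, 0.8373, -1.2312)

(-0.4301, 0.8373, -1.2312)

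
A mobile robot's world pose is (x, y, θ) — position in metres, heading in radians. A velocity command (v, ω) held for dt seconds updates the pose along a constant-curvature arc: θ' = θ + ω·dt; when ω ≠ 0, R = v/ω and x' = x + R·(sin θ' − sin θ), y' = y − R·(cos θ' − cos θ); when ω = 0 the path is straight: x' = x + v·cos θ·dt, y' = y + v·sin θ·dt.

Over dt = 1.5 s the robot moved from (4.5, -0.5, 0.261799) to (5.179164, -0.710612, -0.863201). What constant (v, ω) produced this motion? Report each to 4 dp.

v = 0.5000, ω = -0.7500

Δθ = -0.863201 − 0.261799 = -1.125000
ω = Δθ/dt = -1.125000/1.5 = -0.7500
R = Δx/(sin θ' − sin θ) = -0.6667
v = R·ω = -0.6667·-0.7500 = 0.5000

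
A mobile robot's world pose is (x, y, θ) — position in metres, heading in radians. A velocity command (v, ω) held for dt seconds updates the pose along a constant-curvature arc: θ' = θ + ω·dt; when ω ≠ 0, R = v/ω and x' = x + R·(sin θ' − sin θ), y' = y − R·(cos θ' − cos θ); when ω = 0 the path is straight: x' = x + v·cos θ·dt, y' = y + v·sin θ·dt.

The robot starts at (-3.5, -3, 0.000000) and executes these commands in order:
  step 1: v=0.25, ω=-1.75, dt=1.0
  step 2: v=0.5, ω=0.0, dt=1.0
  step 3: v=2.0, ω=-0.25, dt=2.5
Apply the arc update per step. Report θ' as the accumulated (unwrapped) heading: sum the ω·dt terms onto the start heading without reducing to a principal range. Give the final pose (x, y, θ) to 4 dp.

(-5.7710, -7.9966, -2.3750)

step 1: θ'=-1.7500 (R=-0.1429) → pose (-3.3594, -3.1683, -1.7500)
step 2: θ'=-1.7500 (straight) → pose (-3.4486, -3.6603, -1.7500)
step 3: θ'=-2.3750 (R=-8.0000) → pose (-5.7710, -7.9966, -2.3750)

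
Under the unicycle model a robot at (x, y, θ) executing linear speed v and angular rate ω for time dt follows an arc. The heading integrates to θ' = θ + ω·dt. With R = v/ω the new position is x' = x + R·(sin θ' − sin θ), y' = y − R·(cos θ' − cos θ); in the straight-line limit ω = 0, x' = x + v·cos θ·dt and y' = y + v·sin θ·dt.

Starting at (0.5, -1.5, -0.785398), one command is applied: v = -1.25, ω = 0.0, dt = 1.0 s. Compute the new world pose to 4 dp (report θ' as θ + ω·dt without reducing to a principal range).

θ' = -0.7854 + 0.0·1.0 = -0.7854
ω = 0 → straight: x' = 0.5 + -1.25·cos(-0.7854)·1.0 = -0.3839
y' = -1.5 + -1.25·sin(-0.7854)·1.0 = -0.6161

(-0.3839, -0.6161, -0.7854)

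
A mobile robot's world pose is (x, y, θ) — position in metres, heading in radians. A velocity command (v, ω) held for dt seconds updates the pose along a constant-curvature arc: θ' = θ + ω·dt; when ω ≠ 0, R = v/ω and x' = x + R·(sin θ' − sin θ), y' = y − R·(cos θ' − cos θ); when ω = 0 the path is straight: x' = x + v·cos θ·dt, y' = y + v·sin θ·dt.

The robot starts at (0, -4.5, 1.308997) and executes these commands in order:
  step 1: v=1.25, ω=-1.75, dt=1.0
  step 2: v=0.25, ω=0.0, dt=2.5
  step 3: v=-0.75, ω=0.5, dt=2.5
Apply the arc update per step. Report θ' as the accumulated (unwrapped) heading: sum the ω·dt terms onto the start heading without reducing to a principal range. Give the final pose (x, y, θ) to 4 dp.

step 1: θ'=-0.4410 (R=-0.7143) → pose (0.9948, -4.0389, -0.4410)
step 2: θ'=-0.4410 (straight) → pose (1.5600, -4.3057, -0.4410)
step 3: θ'=0.8090 (R=-1.5000) → pose (-0.1656, -4.6269, 0.8090)

(-0.1656, -4.6269, 0.8090)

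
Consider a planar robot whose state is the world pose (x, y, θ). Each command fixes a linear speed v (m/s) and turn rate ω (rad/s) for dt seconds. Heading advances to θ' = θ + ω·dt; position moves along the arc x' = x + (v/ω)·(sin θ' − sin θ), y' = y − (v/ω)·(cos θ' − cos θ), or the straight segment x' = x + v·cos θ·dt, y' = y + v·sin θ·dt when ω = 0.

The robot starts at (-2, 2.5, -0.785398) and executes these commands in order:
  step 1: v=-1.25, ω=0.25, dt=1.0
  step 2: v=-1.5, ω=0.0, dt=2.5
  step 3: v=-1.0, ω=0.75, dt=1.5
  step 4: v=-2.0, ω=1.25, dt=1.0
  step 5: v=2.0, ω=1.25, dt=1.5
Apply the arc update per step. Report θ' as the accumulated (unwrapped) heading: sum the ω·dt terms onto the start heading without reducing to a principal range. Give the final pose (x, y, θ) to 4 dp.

step 1: θ'=-0.5354 (R=-5.0000) → pose (-2.9846, 3.2648, -0.5354)
step 2: θ'=-0.5354 (straight) → pose (-6.2099, 5.1780, -0.5354)
step 3: θ'=0.5896 (R=-1.3333) → pose (-7.6315, 5.1394, 0.5896)
step 4: θ'=1.8396 (R=-1.6000) → pose (-8.2844, 3.3847, 1.8396)
step 5: θ'=3.7146 (R=1.6000) → pose (-10.6944, 4.3042, 3.7146)

(-10.6944, 4.3042, 3.7146)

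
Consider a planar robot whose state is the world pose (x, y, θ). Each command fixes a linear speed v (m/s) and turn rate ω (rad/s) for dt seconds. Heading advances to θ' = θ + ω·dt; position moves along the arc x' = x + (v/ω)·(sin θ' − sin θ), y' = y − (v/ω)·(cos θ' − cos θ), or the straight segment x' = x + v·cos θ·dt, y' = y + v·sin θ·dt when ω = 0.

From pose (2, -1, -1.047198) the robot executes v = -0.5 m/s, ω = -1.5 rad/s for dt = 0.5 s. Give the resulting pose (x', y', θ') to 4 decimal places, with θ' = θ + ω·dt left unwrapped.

θ' = -1.0472 + -1.5·0.5 = -1.7972
R = v/ω = -0.5/-1.5 = 0.3333
x' = 2 + 0.3333·(sin -1.7972 − sin -1.0472) = 1.9638
y' = -1 − 0.3333·(cos -1.7972 − cos -1.0472) = -0.7585

(1.9638, -0.7585, -1.7972)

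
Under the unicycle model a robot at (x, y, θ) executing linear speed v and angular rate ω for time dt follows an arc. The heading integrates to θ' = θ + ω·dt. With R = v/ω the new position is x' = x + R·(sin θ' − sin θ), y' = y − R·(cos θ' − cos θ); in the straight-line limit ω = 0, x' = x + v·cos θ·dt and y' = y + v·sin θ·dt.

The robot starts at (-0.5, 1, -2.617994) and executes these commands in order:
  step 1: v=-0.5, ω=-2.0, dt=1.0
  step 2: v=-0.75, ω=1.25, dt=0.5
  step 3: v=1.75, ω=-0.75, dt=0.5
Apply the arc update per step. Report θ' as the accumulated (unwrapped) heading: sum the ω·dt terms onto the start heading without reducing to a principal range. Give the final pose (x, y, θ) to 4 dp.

(-0.4213, 1.2180, -4.3680)

step 1: θ'=-4.6180 (R=0.2500) → pose (-0.1261, 0.8071, -4.6180)
step 2: θ'=-3.9930 (R=-0.6000) → pose (0.0199, 0.4683, -3.9930)
step 3: θ'=-4.3680 (R=-2.3333) → pose (-0.4213, 1.2180, -4.3680)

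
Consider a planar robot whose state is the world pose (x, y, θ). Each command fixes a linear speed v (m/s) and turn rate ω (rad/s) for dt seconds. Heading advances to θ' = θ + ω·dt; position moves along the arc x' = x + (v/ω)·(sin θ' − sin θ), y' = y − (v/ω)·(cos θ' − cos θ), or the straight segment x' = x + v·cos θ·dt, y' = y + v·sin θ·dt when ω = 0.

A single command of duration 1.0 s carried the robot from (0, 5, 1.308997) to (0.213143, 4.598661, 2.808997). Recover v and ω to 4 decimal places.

v = -0.5000, ω = 1.5000

Δθ = 2.808997 − 1.308997 = 1.500000
ω = Δθ/dt = 1.500000/1.0 = 1.5000
R = −Δy/(cos θ' − cos θ) = -0.3333
v = R·ω = -0.3333·1.5000 = -0.5000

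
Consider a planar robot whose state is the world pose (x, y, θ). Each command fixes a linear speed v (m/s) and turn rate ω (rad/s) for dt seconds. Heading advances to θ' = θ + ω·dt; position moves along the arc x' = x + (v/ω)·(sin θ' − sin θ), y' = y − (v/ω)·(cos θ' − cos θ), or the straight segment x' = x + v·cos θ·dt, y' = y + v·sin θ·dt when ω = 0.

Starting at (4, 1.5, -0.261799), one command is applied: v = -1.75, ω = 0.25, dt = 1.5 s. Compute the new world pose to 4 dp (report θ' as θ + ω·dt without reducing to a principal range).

θ' = -0.2618 + 0.25·1.5 = 0.1132
R = v/ω = -1.75/0.25 = -7.0000
x' = 4 + -7.0000·(sin 0.1132 − sin -0.2618) = 1.3976
y' = 1.5 − -7.0000·(cos 0.1132 − cos -0.2618) = 1.6937

(1.3976, 1.6937, 0.1132)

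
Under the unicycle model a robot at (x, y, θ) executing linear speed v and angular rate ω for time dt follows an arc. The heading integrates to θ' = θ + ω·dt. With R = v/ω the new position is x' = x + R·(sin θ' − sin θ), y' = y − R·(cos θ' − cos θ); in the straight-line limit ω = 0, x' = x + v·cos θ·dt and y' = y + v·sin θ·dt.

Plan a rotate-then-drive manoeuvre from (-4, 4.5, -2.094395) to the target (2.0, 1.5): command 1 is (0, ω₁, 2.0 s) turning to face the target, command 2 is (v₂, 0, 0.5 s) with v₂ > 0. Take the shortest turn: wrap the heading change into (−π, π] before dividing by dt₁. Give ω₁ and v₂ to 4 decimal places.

heading to target = atan2(1.5−4.5, 2−-4) = -0.4636
Δθ = wrap(-0.4636 − -2.0944) = 1.6307; ω₁ = Δθ/dt₁ = 0.8154
distance = √((2−-4)² + (1.5−4.5)²) = 6.7082; v₂ = distance/dt₂ = 13.4164

ω₁ = 0.8154, v₂ = 13.4164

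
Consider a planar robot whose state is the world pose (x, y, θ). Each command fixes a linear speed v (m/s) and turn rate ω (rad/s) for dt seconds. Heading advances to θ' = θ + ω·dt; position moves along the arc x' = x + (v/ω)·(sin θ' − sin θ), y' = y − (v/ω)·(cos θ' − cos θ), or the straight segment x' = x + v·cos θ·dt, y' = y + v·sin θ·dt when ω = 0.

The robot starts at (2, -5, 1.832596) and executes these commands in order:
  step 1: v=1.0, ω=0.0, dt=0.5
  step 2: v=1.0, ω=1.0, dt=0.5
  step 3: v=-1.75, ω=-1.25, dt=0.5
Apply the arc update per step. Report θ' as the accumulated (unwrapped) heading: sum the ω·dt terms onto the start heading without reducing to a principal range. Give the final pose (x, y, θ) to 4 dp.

(2.0021, -4.8610, 1.7076)

step 1: θ'=1.8326 (straight) → pose (1.8706, -4.5170, 1.8326)
step 2: θ'=2.3326 (R=1.0000) → pose (1.6283, -4.0856, 2.3326)
step 3: θ'=1.7076 (R=1.4000) → pose (2.0021, -4.8610, 1.7076)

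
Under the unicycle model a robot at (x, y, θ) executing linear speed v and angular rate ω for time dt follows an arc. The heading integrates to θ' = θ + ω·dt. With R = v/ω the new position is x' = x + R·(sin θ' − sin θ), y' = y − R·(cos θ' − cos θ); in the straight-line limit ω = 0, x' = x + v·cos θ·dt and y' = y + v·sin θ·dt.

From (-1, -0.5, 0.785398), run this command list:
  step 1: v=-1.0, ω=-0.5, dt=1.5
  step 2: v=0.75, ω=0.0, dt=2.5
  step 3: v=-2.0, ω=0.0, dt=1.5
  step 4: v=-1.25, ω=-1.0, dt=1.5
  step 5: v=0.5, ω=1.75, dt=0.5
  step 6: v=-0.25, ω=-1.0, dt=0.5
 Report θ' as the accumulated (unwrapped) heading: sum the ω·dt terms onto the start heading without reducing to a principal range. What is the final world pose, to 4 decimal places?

(-4.7123, -0.1227, -1.0896)

step 1: θ'=0.0354 (R=2.0000) → pose (-2.3434, -1.0845, 0.0354)
step 2: θ'=0.0354 (straight) → pose (-0.4696, -1.0182, 0.0354)
step 3: θ'=0.0354 (straight) → pose (-3.4677, -1.1243, 0.0354)
step 4: θ'=-1.4646 (R=1.2500) → pose (-4.7549, -0.0076, -1.4646)
step 5: θ'=-0.5896 (R=0.2857) → pose (-4.6297, -0.2148, -0.5896)
step 6: θ'=-1.0896 (R=0.2500) → pose (-4.7123, -0.1227, -1.0896)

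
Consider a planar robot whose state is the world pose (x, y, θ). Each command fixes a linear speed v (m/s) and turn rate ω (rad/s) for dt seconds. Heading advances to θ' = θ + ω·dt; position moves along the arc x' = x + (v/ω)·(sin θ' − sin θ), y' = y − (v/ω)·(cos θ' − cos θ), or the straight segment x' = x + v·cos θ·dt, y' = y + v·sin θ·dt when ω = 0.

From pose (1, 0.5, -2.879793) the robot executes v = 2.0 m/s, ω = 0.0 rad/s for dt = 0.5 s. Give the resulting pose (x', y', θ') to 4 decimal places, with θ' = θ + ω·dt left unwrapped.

(0.0341, 0.2412, -2.8798)

θ' = -2.8798 + 0.0·0.5 = -2.8798
ω = 0 → straight: x' = 1 + 2.0·cos(-2.8798)·0.5 = 0.0341
y' = 0.5 + 2.0·sin(-2.8798)·0.5 = 0.2412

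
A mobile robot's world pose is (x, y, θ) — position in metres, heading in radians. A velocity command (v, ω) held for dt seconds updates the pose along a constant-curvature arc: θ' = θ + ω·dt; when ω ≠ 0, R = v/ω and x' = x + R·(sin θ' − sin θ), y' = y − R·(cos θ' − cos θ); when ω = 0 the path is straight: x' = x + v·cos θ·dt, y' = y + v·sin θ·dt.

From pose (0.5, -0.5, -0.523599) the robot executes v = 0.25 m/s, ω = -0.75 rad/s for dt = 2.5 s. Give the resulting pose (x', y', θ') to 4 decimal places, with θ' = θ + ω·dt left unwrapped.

θ' = -0.5236 + -0.75·2.5 = -2.3986
R = v/ω = 0.25/-0.75 = -0.3333
x' = 0.5 + -0.3333·(sin -2.3986 − sin -0.5236) = 0.5588
y' = -0.5 − -0.3333·(cos -2.3986 − cos -0.5236) = -1.0342

(0.5588, -1.0342, -2.3986)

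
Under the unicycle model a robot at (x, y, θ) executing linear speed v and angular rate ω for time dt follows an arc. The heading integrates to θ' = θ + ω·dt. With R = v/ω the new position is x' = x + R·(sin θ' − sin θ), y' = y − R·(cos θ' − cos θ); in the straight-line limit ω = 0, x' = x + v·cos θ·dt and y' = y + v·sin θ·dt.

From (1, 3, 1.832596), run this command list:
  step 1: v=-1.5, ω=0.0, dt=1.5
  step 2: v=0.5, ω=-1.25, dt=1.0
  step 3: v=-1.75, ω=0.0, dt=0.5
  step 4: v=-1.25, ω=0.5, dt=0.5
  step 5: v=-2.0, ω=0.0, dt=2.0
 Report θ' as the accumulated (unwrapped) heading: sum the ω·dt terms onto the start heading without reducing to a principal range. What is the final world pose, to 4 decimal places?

(-2.1476, -2.5811, 0.8326)

step 1: θ'=1.8326 (straight) → pose (1.5823, 0.8267, 1.8326)
step 2: θ'=0.5826 (R=-0.4000) → pose (1.7486, 1.2642, 0.5826)
step 3: θ'=0.5826 (straight) → pose (1.0180, 0.7828, 0.5826)
step 4: θ'=0.8326 (R=-2.5000) → pose (0.5443, 0.3776, 0.8326)
step 5: θ'=0.8326 (straight) → pose (-2.1476, -2.5811, 0.8326)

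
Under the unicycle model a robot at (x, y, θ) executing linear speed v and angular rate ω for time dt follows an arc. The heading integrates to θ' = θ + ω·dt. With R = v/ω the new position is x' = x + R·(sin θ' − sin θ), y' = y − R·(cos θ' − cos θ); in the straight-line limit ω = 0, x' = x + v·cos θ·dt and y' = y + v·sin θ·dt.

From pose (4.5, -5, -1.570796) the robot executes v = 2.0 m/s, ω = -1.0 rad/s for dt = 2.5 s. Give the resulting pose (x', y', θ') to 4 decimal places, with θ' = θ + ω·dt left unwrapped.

(0.8977, -6.1969, -4.0708)

θ' = -1.5708 + -1.0·2.5 = -4.0708
R = v/ω = 2.0/-1.0 = -2.0000
x' = 4.5 + -2.0000·(sin -4.0708 − sin -1.5708) = 0.8977
y' = -5 − -2.0000·(cos -4.0708 − cos -1.5708) = -6.1969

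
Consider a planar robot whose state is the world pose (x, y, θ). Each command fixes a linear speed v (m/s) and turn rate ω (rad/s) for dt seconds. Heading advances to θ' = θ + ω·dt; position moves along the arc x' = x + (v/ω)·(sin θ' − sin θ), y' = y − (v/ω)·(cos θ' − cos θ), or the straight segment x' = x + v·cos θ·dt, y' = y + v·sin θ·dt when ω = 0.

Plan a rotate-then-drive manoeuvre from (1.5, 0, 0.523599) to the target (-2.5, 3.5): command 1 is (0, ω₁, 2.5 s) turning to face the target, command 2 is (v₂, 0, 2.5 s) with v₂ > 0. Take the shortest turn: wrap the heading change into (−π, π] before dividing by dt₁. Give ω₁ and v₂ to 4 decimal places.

ω₁ = 0.7597, v₂ = 2.1260

heading to target = atan2(3.5−0, -2.5−1.5) = 2.4228
Δθ = wrap(2.4228 − 0.5236) = 1.8992; ω₁ = Δθ/dt₁ = 0.7597
distance = √((-2.5−1.5)² + (3.5−0)²) = 5.3151; v₂ = distance/dt₂ = 2.1260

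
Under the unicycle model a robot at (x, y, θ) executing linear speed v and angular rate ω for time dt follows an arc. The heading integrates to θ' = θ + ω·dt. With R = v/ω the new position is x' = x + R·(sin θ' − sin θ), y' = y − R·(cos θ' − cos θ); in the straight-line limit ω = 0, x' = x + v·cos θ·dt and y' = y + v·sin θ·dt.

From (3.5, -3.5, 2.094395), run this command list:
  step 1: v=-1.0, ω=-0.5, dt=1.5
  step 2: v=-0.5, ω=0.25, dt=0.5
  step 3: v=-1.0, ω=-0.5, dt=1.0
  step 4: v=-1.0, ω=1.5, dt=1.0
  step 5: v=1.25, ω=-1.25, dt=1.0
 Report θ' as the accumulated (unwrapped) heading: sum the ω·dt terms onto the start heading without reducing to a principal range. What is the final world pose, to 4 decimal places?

(3.1539, -5.8967, 1.2194)

step 1: θ'=1.3444 (R=2.0000) → pose (3.7169, -4.9489, 1.3444)
step 2: θ'=1.4694 (R=-2.0000) → pose (3.6761, -5.1954, 1.4694)
step 3: θ'=0.9694 (R=2.0000) → pose (3.3355, -6.1246, 0.9694)
step 4: θ'=2.4694 (R=-0.6667) → pose (3.4701, -7.0234, 2.4694)
step 5: θ'=1.2194 (R=-1.0000) → pose (3.1539, -5.8967, 1.2194)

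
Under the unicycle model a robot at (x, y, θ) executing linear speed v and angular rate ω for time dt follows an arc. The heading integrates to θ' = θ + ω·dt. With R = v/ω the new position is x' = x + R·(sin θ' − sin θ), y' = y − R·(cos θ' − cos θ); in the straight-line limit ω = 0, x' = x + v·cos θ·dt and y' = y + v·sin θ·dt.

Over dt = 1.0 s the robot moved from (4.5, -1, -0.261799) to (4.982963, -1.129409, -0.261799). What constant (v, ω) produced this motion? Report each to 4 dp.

Δθ = -0.261799 − -0.261799 = 0.000000
ω = Δθ/dt = 0.000000/1.0 = 0.0000
ω = 0 → v = (Δx·cos θ + Δy·sin θ)/dt = 0.5000

v = 0.5000, ω = 0.0000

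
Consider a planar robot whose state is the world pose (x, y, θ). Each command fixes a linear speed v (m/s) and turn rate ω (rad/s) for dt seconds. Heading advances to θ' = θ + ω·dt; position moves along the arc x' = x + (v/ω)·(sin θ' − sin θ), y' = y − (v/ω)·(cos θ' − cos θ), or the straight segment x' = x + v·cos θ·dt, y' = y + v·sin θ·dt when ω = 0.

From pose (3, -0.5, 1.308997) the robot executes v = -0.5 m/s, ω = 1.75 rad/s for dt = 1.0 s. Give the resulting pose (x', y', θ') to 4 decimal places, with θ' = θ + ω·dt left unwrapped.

θ' = 1.3090 + 1.75·1.0 = 3.0590
R = v/ω = -0.5/1.75 = -0.2857
x' = 3 + -0.2857·(sin 3.0590 − sin 1.3090) = 3.2524
y' = -0.5 − -0.2857·(cos 3.0590 − cos 1.3090) = -0.8587

(3.2524, -0.8587, 3.0590)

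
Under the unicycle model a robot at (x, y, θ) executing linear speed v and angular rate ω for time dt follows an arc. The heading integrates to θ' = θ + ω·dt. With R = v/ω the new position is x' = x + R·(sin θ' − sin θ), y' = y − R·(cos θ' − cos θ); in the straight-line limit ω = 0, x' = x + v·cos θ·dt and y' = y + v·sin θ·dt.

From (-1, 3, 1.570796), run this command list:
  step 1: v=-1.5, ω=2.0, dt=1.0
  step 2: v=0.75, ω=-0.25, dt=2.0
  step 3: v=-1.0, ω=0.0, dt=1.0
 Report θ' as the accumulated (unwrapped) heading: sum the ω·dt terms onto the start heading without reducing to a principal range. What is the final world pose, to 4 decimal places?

step 1: θ'=3.5708 (R=-0.7500) → pose (0.0621, 2.3180, 3.5708)
step 2: θ'=3.0708 (R=-3.0000) → pose (-1.3985, 2.0534, 3.0708)
step 3: θ'=3.0708 (straight) → pose (-0.4010, 1.9827, 3.0708)

(-0.4010, 1.9827, 3.0708)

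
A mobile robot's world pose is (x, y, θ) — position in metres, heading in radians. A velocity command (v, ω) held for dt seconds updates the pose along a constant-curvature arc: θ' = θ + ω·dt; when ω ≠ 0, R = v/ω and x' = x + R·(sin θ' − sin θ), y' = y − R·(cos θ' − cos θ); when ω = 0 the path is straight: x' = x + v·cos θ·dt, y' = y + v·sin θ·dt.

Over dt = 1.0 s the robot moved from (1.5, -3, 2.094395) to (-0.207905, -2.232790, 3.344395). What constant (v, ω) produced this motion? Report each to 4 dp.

v = 2.0000, ω = 1.2500

Δθ = 3.344395 − 2.094395 = 1.250000
ω = Δθ/dt = 1.250000/1.0 = 1.2500
R = Δx/(sin θ' − sin θ) = 1.6000
v = R·ω = 1.6000·1.2500 = 2.0000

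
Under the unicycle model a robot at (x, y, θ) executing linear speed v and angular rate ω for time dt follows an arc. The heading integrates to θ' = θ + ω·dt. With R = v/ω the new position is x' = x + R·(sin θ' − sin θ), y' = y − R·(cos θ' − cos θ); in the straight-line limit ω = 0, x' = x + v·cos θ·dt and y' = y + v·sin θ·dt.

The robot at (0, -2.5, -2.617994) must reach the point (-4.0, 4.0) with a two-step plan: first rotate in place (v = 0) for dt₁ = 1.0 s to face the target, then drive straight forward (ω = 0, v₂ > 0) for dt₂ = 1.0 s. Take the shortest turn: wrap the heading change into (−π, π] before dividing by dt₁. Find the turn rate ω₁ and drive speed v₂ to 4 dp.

heading to target = atan2(4−-2.5, -4−0) = 2.1225
Δθ = wrap(2.1225 − -2.6180) = -1.5427; ω₁ = Δθ/dt₁ = -1.5427
distance = √((-4−0)² + (4−-2.5)²) = 7.6322; v₂ = distance/dt₂ = 7.6322

ω₁ = -1.5427, v₂ = 7.6322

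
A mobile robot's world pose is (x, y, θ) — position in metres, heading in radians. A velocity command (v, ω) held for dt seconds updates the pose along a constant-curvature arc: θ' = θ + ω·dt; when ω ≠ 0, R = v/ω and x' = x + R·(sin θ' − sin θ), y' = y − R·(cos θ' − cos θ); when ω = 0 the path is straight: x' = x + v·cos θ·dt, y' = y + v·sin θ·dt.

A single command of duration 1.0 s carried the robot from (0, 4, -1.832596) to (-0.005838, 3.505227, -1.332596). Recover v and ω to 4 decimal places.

v = 0.5000, ω = 0.5000

Δθ = -1.332596 − -1.832596 = 0.500000
ω = Δθ/dt = 0.500000/1.0 = 0.5000
R = −Δy/(cos θ' − cos θ) = 1.0000
v = R·ω = 1.0000·0.5000 = 0.5000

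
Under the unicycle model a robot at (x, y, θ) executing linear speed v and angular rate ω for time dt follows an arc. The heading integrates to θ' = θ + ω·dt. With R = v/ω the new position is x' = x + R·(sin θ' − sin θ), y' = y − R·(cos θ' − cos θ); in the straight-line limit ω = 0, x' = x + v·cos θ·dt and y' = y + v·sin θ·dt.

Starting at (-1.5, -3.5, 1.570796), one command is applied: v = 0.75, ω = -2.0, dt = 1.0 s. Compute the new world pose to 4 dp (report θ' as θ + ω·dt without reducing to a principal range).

(-0.9689, -3.1590, -0.4292)

θ' = 1.5708 + -2.0·1.0 = -0.4292
R = v/ω = 0.75/-2.0 = -0.3750
x' = -1.5 + -0.3750·(sin -0.4292 − sin 1.5708) = -0.9689
y' = -3.5 − -0.3750·(cos -0.4292 − cos 1.5708) = -3.1590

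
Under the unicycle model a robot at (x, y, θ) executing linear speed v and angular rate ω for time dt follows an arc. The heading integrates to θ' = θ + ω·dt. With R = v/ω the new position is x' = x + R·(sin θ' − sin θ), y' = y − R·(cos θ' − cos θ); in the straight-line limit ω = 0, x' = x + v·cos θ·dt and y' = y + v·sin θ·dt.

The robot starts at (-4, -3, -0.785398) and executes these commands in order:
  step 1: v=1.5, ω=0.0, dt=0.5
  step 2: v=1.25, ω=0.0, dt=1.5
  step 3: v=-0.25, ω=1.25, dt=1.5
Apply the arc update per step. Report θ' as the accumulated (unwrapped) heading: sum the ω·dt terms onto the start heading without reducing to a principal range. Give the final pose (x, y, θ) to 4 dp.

step 1: θ'=-0.7854 (straight) → pose (-3.4697, -3.5303, -0.7854)
step 2: θ'=-0.7854 (straight) → pose (-2.1438, -4.8562, -0.7854)
step 3: θ'=1.0896 (R=-0.2000) → pose (-2.4626, -4.9050, 1.0896)

(-2.4626, -4.9050, 1.0896)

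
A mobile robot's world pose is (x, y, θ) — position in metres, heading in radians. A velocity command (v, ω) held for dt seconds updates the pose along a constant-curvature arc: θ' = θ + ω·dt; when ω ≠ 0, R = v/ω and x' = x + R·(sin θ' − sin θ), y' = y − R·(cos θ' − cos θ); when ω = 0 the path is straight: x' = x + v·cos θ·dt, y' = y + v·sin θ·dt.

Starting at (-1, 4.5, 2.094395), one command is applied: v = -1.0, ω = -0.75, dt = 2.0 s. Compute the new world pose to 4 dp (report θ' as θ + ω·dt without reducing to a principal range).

(-1.4080, 2.7287, 0.5944)

θ' = 2.0944 + -0.75·2.0 = 0.5944
R = v/ω = -1.0/-0.75 = 1.3333
x' = -1 + 1.3333·(sin 0.5944 − sin 2.0944) = -1.4080
y' = 4.5 − 1.3333·(cos 0.5944 − cos 2.0944) = 2.7287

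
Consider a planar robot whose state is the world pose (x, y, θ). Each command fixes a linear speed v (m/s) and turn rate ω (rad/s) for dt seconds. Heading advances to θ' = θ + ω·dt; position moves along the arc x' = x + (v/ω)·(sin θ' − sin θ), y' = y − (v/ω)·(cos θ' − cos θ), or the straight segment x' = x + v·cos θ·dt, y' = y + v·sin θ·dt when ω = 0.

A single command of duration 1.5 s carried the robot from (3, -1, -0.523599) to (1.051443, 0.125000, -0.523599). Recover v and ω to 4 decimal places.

Δθ = -0.523599 − -0.523599 = 0.000000
ω = Δθ/dt = 0.000000/1.5 = 0.0000
ω = 0 → v = (Δx·cos θ + Δy·sin θ)/dt = -1.5000

v = -1.5000, ω = 0.0000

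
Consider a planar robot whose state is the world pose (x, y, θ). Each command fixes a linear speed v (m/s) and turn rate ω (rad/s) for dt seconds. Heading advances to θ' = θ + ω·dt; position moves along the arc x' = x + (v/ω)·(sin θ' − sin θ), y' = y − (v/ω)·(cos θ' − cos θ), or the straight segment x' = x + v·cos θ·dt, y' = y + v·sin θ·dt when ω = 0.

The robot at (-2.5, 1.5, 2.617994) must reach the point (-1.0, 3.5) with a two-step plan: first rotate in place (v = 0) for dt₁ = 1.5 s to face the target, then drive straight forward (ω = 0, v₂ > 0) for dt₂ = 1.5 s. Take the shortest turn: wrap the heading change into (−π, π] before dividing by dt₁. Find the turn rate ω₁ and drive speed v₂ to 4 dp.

ω₁ = -1.1271, v₂ = 1.6667

heading to target = atan2(3.5−1.5, -1−-2.5) = 0.9273
Δθ = wrap(0.9273 − 2.6180) = -1.6907; ω₁ = Δθ/dt₁ = -1.1271
distance = √((-1−-2.5)² + (3.5−1.5)²) = 2.5000; v₂ = distance/dt₂ = 1.6667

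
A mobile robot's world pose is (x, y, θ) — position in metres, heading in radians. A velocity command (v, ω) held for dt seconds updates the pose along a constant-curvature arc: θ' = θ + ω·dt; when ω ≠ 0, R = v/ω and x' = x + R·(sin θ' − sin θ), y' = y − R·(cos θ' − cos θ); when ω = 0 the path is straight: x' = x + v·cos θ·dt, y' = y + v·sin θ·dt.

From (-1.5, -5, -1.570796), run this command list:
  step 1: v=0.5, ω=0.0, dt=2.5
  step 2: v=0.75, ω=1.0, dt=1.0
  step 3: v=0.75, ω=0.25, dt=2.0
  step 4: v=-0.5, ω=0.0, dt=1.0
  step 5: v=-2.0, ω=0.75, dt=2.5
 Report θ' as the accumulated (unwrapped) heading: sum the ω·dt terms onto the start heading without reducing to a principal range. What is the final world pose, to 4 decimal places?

(-3.0283, -10.5906, 1.8042)

step 1: θ'=-1.5708 (straight) → pose (-1.5000, -6.2500, -1.5708)
step 2: θ'=-0.5708 (R=0.7500) → pose (-1.1552, -6.8811, -0.5708)
step 3: θ'=-0.0708 (R=3.0000) → pose (0.2535, -7.3492, -0.0708)
step 4: θ'=-0.0708 (straight) → pose (-0.2453, -7.3138, -0.0708)
step 5: θ'=1.8042 (R=-2.6667) → pose (-3.0283, -10.5906, 1.8042)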